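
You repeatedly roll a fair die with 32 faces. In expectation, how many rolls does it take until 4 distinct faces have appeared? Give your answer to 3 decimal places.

With k distinct faces already seen, the next new one arrives after an expected 32/(32-k) rolls.
Sum over k = 0,...,3: E = 32/32 + 32/31 + 32/30 + 32/29 = 4.2024.

4.202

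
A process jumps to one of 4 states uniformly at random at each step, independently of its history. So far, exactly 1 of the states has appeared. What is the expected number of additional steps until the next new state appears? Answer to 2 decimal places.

1.33

The number of steps until the next new state is geometric with success probability 3/4, so its mean is 4/3.
E = 4/3 = 1.333.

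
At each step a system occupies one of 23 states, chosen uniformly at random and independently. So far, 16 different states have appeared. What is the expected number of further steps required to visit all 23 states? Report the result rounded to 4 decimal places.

59.6357

From k distinct to k+1 distinct takes on average 23/(23-k) steps.
Sum over k = 16,...,22: E = 23/7 + 23/6 + 23/5 + ... + 23/2 + 23/1 = 59.63571.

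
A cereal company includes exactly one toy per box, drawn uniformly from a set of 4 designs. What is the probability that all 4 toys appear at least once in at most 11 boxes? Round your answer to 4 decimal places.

0.8340

Let A_i be the event that toy i is missing after 11 boxes. By inclusion–exclusion on the A_i,
P(all seen) = Σ_{j=0}^{4} (-1)^j C(4,j)((4-j)/4)^11
= 1.00000 - 0.16894 + 0.00293 - 0.00000 + 0.00000
= 0.83399.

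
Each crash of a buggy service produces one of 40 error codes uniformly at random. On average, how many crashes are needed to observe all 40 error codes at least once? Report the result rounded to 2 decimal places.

171.14

Split into phases: going from k distinct to k+1 distinct takes on average 40/(40-k) crashes.
E[T] = 40/40 + 40/39 + 40/38 + ... + 40/2 + 40/1 = 40·H_{40}.
H_{40} = 4.279, so E[T] = 171.142.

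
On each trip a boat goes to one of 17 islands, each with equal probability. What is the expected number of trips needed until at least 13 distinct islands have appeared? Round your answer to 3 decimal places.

23.056

With k distinct islands already seen, the next new one arrives after an expected 17/(17-k) trips.
Sum over k = 0,...,12: E = 17/17 + 17/16 + 17/15 + ... + 17/6 + 17/5 = 23.0557.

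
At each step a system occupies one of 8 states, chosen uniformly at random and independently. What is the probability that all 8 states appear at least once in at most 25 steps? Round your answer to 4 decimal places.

Let A_i be the event that state i is missing after 25 steps. By inclusion–exclusion on the A_i,
P(all seen) = Σ_{j=0}^{8} (-1)^j C(8,j)((8-j)/8)^25
= 1.00000 - 0.28398 + 0.02107 - 0.00044 + 0.00000 - 0.00000 + 0.00000 - 0.00000 + 0.00000
= 0.73665.

0.7366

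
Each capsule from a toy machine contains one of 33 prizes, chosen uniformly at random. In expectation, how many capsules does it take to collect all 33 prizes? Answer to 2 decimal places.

134.93

The wait to go from k to k+1 distinct prizes is geometric with mean 33/(33-k).
E[T] = 33/33 + 33/32 + 33/31 + ... + 33/2 + 33/1 = 33·H_{33}.
H_{33} = 4.089, so E[T] = 134.930.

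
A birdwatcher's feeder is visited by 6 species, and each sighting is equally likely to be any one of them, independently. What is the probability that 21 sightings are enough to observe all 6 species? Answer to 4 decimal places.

0.8726

By inclusion–exclusion over which species are missing,
P(all seen) = Σ_{j=0}^{6} (-1)^j C(6,j)((6-j)/6)^21
= 1.00000 - 0.13042 + 0.00301 - 0.00001 + 0.00000 - 0.00000 + 0.00000
= 0.87258.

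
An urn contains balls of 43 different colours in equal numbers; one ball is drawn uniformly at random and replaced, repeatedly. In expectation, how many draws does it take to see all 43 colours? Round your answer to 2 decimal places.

Split into phases: going from k distinct to k+1 distinct takes on average 43/(43-k) draws.
E[T] = 43/43 + 43/42 + 43/41 + ... + 43/2 + 43/1 = 43·H_{43}.
H_{43} = 4.350, so E[T] = 187.050.

187.05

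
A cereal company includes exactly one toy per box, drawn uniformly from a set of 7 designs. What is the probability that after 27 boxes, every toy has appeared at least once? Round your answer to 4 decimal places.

Let A_i be the event that toy i is missing after 27 boxes. By inclusion–exclusion on the A_i,
P(all seen) = Σ_{j=0}^{7} (-1)^j C(7,j)((7-j)/7)^27
= 1.00000 - 0.10903 + 0.00238 - 0.00001 + 0.00000 - 0.00000 + 0.00000 - 0.00000
= 0.89334.

0.8933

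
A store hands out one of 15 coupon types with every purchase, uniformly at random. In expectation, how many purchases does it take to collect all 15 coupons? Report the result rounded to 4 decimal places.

After k distinct coupons have appeared, the next purchase gives a new one with probability (15-k)/15, so the expected wait for the (k+1)-th is 15/(15-k).
E[T] = 15/15 + 15/14 + 15/13 + ... + 15/2 + 15/1 = 15·H_{15}.
H_{15} = 3.31823, so E[T] = 49.77343.

49.7734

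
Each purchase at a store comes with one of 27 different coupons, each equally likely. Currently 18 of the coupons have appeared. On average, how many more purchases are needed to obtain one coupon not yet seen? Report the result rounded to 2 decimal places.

3.00

Each purchase yields a new coupon with probability (27-18)/27 = 9/27, so the wait is geometric with mean 27/9.
E = 27/9 = 3.000.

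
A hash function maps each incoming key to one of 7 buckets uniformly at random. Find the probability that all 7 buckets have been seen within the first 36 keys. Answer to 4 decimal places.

0.9729

By inclusion–exclusion over which buckets are missing,
P(all seen) = Σ_{j=0}^{7} (-1)^j C(7,j)((7-j)/7)^36
= 1.00000 - 0.02723 + 0.00012 - 0.00000 + 0.00000 - 0.00000 + 0.00000 - 0.00000
= 0.97289.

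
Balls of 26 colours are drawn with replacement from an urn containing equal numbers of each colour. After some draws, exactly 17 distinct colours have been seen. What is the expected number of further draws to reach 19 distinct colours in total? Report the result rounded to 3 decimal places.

The wait to go from k to k+1 distinct colours is geometric with mean 26/(26-k).
Sum over k = 17,...,18: E = 26/9 + 26/8 = 6.1389.

6.139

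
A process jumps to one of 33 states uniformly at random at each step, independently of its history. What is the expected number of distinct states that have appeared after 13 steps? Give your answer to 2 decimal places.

10.88

For each state, P(seen in 13 steps) = 1 - (32/33)^13 = 0.330.
By linearity of expectation, E[distinct seen] = 33·(1 - (32/33)^13) = 10.880.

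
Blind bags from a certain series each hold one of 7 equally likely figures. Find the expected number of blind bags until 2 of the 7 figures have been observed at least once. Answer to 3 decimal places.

With k distinct figures already seen, the next new one arrives after an expected 7/(7-k) blind bags.
Sum over k = 0,...,1: E = 7/7 + 7/6 = 2.1667.

2.167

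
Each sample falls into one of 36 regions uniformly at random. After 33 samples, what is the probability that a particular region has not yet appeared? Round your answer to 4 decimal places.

0.3947

On each sample the fixed region fails to appear with probability 35/36.
P(still missing after 33) = (35/36)^33 = 0.39470.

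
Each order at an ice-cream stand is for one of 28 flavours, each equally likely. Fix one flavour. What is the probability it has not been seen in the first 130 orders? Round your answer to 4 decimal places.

0.0088

On each order the fixed flavour fails to appear with probability 27/28.
P(still missing after 130) = (27/28)^130 = 0.00885.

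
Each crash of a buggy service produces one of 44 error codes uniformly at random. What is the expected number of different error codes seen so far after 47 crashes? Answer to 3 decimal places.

29.065

For each error code, P(seen in 47 crashes) = 1 - (43/44)^47 = 0.6606.
By linearity of expectation, E[distinct seen] = 44·(1 - (43/44)^47) = 29.0654.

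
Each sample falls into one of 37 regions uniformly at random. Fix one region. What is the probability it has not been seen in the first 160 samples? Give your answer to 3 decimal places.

On each sample the fixed region fails to appear with probability 36/37.
P(still missing after 160) = (36/37)^160 = 0.0125.

0.012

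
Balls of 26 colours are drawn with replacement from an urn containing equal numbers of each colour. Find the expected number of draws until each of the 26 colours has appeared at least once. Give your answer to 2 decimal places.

Split into phases: going from k distinct to k+1 distinct takes on average 26/(26-k) draws.
E[T] = 26/26 + 26/25 + 26/24 + ... + 26/2 + 26/1 = 26·H_{26}.
H_{26} = 3.854, so E[T] = 100.215.

100.21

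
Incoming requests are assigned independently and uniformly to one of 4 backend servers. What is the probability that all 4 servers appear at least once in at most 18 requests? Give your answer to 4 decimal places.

0.9775

By inclusion–exclusion over which servers are missing,
P(all seen) = Σ_{j=0}^{4} (-1)^j C(4,j)((4-j)/4)^18
= 1.00000 - 0.02255 + 0.00002 - 0.00000 + 0.00000
= 0.97747.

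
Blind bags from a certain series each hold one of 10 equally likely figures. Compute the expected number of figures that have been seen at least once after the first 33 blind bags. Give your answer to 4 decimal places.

For each figure, P(seen in 33 blind bags) = 1 - (9/10)^33 = 0.96910.
By linearity of expectation, E[distinct seen] = 10·(1 - (9/10)^33) = 9.69097.

9.6910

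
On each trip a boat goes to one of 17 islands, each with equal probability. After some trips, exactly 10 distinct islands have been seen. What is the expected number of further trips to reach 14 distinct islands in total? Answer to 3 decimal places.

The wait to go from k to k+1 distinct islands is geometric with mean 17/(17-k).
Sum over k = 10,...,13: E = 17/7 + 17/6 + 17/5 + 17/4 = 12.9119.

12.912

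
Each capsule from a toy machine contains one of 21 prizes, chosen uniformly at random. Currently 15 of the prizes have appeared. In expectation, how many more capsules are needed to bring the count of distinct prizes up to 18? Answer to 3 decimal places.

12.950

With k distinct prizes already seen, the next new one takes an expected 21/(21-k) capsules.
Sum over k = 15,...,17: E = 21/6 + 21/5 + 21/4 = 12.9500.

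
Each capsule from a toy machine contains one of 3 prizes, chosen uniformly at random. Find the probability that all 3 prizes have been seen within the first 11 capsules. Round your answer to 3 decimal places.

0.965

Let A_i be the event that prize i is missing after 11 capsules. By inclusion–exclusion on the A_i,
P(all seen) = Σ_{j=0}^{3} (-1)^j C(3,j)((3-j)/3)^11
= 1.0000 - 0.0347 + 0.0000 - 0.0000
= 0.9653.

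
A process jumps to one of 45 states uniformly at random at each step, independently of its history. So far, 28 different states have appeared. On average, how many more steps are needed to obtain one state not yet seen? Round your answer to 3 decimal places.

The number of steps until the next new state is geometric with success probability 17/45, so its mean is 45/17.
E = 45/17 = 2.6471.

2.647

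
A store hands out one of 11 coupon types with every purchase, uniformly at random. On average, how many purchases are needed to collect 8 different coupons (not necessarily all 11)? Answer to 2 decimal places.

With k distinct coupons already seen, the next new one arrives after an expected 11/(11-k) purchases.
Sum over k = 0,...,7: E = 11/11 + 11/10 + 11/9 + ... + 11/5 + 11/4 = 13.052.

13.05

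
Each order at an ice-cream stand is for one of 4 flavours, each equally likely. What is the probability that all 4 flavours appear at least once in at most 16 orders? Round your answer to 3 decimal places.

Let A_i be the event that flavour i is missing after 16 orders. By inclusion–exclusion on the A_i,
P(all seen) = Σ_{j=0}^{4} (-1)^j C(4,j)((4-j)/4)^16
= 1.0000 - 0.0401 + 0.0001 - 0.0000 + 0.0000
= 0.9600.

0.960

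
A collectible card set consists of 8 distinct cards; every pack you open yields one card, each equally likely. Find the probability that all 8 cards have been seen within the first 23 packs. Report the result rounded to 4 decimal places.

0.6654

Let A_i be the event that card i is missing after 23 packs. By inclusion–exclusion on the A_i,
P(all seen) = Σ_{j=0}^{8} (-1)^j C(8,j)((8-j)/8)^23
= 1.00000 - 0.37092 + 0.03746 - 0.00113 + 0.00001 - 0.00000 + 0.00000 - 0.00000 + 0.00000
= 0.66542.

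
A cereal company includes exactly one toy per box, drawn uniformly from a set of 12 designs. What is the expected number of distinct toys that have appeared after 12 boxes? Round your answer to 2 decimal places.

For each toy, P(seen in 12 boxes) = 1 - (11/12)^12 = 0.648.
By linearity of expectation, E[distinct seen] = 12·(1 - (11/12)^12) = 7.776.

7.78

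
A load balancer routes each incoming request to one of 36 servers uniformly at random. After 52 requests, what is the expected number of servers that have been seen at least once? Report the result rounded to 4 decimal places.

27.6802

For each server, P(seen in 52 requests) = 1 - (35/36)^52 = 0.76890.
By linearity of expectation, E[distinct seen] = 36·(1 - (35/36)^52) = 27.68024.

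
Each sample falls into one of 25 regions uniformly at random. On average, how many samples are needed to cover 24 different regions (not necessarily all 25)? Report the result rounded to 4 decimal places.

With k distinct regions already seen, the next new one arrives after an expected 25/(25-k) samples.
Sum over k = 0,...,23: E = 25/25 + 25/24 + 25/23 + ... + 25/3 + 25/2 = 70.39895.

70.3990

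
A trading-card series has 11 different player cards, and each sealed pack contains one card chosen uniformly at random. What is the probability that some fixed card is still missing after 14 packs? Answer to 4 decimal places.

Each pack misses the fixed card with probability (11-1)/11 = 10/11, independently.
P(still missing after 14) = (10/11)^14 = 0.26333.

0.2633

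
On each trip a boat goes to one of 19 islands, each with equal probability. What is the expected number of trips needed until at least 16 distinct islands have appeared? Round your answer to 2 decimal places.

Going from k to k+1 distinct takes a geometric number of trips with mean 19/(19-k).
Sum over k = 0,...,15: E = 19/19 + 19/18 + 19/17 + ... + 19/5 + 19/4 = 32.574.

32.57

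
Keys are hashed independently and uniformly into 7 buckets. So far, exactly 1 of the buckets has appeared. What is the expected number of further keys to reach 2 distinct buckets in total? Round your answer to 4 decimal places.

From k distinct to k+1 distinct takes on average 7/(7-k) keys.
Only the k = 1 term is needed: E = 7/6 = 1.16667.

1.1667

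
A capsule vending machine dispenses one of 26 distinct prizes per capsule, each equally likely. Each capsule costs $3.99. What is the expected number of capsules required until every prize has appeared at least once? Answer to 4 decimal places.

100.2149

The wait to go from k to k+1 distinct prizes is geometric with mean 26/(26-k).
E[T] = 26/26 + 26/25 + 26/24 + ... + 26/2 + 26/1 = 26·H_{26}.
H_{26} = 3.85442, so E[T] = 100.21491.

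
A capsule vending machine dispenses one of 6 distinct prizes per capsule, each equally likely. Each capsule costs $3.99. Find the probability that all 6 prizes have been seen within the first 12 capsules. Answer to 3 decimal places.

Let A_i be the event that prize i is missing after 12 capsules. By inclusion–exclusion on the A_i,
P(all seen) = Σ_{j=0}^{6} (-1)^j C(6,j)((6-j)/6)^12
= 1.0000 - 0.6729 + 0.1156 - 0.0049 + 0.0000 - 0.0000 + 0.0000
= 0.4378.

0.438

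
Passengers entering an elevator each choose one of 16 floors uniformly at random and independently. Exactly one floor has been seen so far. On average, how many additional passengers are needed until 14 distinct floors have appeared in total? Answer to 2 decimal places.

From k distinct to k+1 distinct takes on average 16/(16-k) passengers.
Sum over k = 1,...,13: E = 16/15 + 16/14 + 16/13 + ... + 16/4 + 16/3 = 29.092.

29.09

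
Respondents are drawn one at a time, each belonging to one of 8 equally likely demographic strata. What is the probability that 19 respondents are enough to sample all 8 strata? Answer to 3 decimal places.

0.478

Let A_i be the event that stratum i is missing after 19 respondents. By inclusion–exclusion on the A_i,
P(all seen) = Σ_{j=0}^{8} (-1)^j C(8,j)((8-j)/8)^19
= 1.0000 - 0.6328 + 0.1184 - 0.0074 + 0.0001 - 0.0000 + 0.0000 - 0.0000 + 0.0000
= 0.4783.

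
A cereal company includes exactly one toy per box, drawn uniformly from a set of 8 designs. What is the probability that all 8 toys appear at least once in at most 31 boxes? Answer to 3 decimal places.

0.876

Let A_i be the event that toy i is missing after 31 boxes. By inclusion–exclusion on the A_i,
P(all seen) = Σ_{j=0}^{8} (-1)^j C(8,j)((8-j)/8)^31
= 1.0000 - 0.1274 + 0.0038 - 0.0000 + 0.0000 - 0.0000 + 0.0000 - 0.0000 + 0.0000
= 0.8763.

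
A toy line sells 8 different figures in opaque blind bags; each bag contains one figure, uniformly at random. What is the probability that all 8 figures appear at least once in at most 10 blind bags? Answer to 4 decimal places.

0.0282

Let A_i be the event that figure i is missing after 10 blind bags. By inclusion–exclusion on the A_i,
P(all seen) = Σ_{j=0}^{8} (-1)^j C(8,j)((8-j)/8)^10
= 1.00000 - 2.10460 + 1.57678 - 0.50932 + 0.06836 - 0.00308 + 0.00003 - 0.00000 + 0.00000
= 0.02816.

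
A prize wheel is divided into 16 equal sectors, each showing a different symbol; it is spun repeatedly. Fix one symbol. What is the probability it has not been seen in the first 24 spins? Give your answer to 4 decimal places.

Each spin misses the fixed symbol with probability (16-1)/16 = 15/16, independently.
P(still missing after 24) = (15/16)^24 = 0.21248.

0.2125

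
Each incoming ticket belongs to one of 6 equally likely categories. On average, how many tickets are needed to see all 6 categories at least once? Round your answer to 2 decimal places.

After k distinct categories have appeared, the next ticket gives a new one with probability (6-k)/6, so the expected wait for the (k+1)-th is 6/(6-k).
E[T] = 6/6 + 6/5 + 6/4 + 6/3 + 6/2 + 6/1 = 6·H_{6}.
H_{6} = 2.450, so E[T] = 14.700.

14.70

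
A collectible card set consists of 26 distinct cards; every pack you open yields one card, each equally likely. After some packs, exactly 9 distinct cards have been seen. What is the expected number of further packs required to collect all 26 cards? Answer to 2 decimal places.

With k distinct cards already seen, the next new one takes an expected 26/(26-k) packs.
Sum over k = 9,...,25: E = 26/17 + 26/16 + 26/15 + ... + 26/2 + 26/1 = 89.428.

89.43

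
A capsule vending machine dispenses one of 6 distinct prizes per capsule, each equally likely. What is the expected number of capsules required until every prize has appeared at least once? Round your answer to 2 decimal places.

14.70

Split into phases: going from k distinct to k+1 distinct takes on average 6/(6-k) capsules.
E[T] = 6/6 + 6/5 + 6/4 + 6/3 + 6/2 + 6/1 = 6·H_{6}.
H_{6} = 2.450, so E[T] = 14.700.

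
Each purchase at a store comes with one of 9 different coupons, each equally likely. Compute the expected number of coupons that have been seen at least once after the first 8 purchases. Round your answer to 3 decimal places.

5.492

For each coupon, P(seen in 8 purchases) = 1 - (8/9)^8 = 0.6103.
By linearity of expectation, E[distinct seen] = 9·(1 - (8/9)^8) = 5.4923.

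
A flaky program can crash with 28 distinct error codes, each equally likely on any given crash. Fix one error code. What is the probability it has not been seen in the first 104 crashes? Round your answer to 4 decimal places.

On each crash the fixed error code fails to appear with probability 27/28.
P(still missing after 104) = (27/28)^104 = 0.02277.

0.0228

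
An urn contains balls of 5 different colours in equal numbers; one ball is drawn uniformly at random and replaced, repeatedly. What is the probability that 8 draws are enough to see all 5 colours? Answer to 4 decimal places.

Let A_i be the event that colour i is missing after 8 draws. By inclusion–exclusion on the A_i,
P(all seen) = Σ_{j=0}^{5} (-1)^j C(5,j)((5-j)/5)^8
= 1.00000 - 0.83886 + 0.16796 - 0.00655 + 0.00001 - 0.00000
= 0.32256.

0.3226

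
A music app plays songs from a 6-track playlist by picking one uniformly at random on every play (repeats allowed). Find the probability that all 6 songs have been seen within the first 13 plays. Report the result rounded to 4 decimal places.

0.5139

By inclusion–exclusion over which songs are missing,
P(all seen) = Σ_{j=0}^{6} (-1)^j C(6,j)((6-j)/6)^13
= 1.00000 - 0.56078 + 0.07707 - 0.00244 + 0.00001 - 0.00000 + 0.00000
= 0.51386.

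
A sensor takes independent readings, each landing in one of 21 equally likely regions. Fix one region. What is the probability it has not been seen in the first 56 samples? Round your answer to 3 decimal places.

0.065

On each sample the fixed region fails to appear with probability 20/21.
P(still missing after 56) = (20/21)^56 = 0.0651.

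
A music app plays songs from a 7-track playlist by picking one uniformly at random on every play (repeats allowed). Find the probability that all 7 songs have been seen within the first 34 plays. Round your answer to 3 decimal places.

Let A_i be the event that song i is missing after 34 plays. By inclusion–exclusion on the A_i,
P(all seen) = Σ_{j=0}^{7} (-1)^j C(7,j)((7-j)/7)^34
= 1.0000 - 0.0371 + 0.0002 - 0.0000 + 0.0000 - 0.0000 + 0.0000 - 0.0000
= 0.9632.

0.963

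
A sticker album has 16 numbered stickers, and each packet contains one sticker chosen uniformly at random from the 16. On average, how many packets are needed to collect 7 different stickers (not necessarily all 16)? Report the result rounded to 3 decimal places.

8.828

Going from k to k+1 distinct takes a geometric number of packets with mean 16/(16-k).
Sum over k = 0,...,6: E = 16/16 + 16/15 + 16/14 + ... + 16/11 + 16/10 = 8.8282.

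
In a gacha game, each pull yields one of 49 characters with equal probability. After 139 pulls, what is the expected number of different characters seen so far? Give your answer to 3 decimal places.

For each character, P(seen in 139 pulls) = 1 - (48/49)^139 = 0.9431.
By linearity of expectation, E[distinct seen] = 49·(1 - (48/49)^139) = 46.2108.

46.211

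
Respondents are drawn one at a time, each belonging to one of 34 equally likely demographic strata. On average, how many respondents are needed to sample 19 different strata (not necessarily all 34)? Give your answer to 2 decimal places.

27.20

Going from k to k+1 distinct takes a geometric number of respondents with mean 34/(34-k).
Sum over k = 0,...,18: E = 34/34 + 34/33 + 34/32 + ... + 34/17 + 34/16 = 27.199.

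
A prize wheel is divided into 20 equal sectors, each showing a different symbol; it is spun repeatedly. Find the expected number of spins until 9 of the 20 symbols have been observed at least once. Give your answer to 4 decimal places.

11.5572

Going from k to k+1 distinct takes a geometric number of spins with mean 20/(20-k).
Sum over k = 0,...,8: E = 20/20 + 20/19 + 20/18 + ... + 20/13 + 20/12 = 11.55725.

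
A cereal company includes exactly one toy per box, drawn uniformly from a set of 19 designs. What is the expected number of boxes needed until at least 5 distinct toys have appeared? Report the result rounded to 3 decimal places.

Going from k to k+1 distinct takes a geometric number of boxes with mean 19/(19-k).
Sum over k = 0,...,4: E = 19/19 + 19/18 + 19/17 + 19/16 + 19/15 = 5.6274.

5.627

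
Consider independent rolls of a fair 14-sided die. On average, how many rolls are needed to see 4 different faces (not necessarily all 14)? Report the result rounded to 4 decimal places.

4.5163

Going from k to k+1 distinct takes a geometric number of rolls with mean 14/(14-k).
Sum over k = 0,...,3: E = 14/14 + 14/13 + 14/12 + 14/11 = 4.51632.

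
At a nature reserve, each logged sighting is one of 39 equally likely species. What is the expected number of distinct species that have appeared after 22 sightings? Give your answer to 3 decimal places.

For each species, P(seen in 22 sightings) = 1 - (38/39)^22 = 0.4353.
By linearity of expectation, E[distinct seen] = 39·(1 - (38/39)^22) = 16.9767.

16.977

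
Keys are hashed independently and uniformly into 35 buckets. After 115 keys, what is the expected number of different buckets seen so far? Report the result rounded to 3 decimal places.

33.752

For each bucket, P(seen in 115 keys) = 1 - (34/35)^115 = 0.9643.
By linearity of expectation, E[distinct seen] = 35·(1 - (34/35)^115) = 33.7517.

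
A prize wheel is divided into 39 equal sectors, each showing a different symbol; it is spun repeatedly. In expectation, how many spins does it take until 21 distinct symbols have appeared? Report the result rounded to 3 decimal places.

29.579

With k distinct symbols already seen, the next new one arrives after an expected 39/(39-k) spins.
Sum over k = 0,...,20: E = 39/39 + 39/38 + 39/37 + ... + 39/20 + 39/19 = 29.5790.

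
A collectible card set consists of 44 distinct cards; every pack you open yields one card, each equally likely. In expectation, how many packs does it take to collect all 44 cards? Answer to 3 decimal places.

192.400

Split into phases: going from k distinct to k+1 distinct takes on average 44/(44-k) packs.
E[T] = 44/44 + 44/43 + 44/42 + ... + 44/2 + 44/1 = 44·H_{44}.
H_{44} = 4.3727, so E[T] = 192.3999.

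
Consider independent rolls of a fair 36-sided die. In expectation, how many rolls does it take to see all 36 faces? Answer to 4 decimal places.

After k distinct faces have appeared, the next roll gives a new one with probability (36-k)/36, so the expected wait for the (k+1)-th is 36/(36-k).
E[T] = 36/36 + 36/35 + 36/34 + ... + 36/2 + 36/1 = 36·H_{36}.
H_{36} = 4.17456, so E[T] = 150.28413.

150.2841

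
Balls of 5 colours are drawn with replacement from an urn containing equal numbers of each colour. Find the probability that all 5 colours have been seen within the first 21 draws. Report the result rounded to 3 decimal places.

0.954

Let A_i be the event that colour i is missing after 21 draws. By inclusion–exclusion on the A_i,
P(all seen) = Σ_{j=0}^{5} (-1)^j C(5,j)((5-j)/5)^21
= 1.0000 - 0.0461 + 0.0002 - 0.0000 + 0.0000 - 0.0000
= 0.9541.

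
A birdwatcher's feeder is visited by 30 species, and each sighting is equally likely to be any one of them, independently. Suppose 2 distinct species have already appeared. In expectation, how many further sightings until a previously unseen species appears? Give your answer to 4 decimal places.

Each sighting yields a new species with probability (30-2)/30 = 28/30, so the wait is geometric with mean 30/28.
E = 30/28 = 1.07143.

1.0714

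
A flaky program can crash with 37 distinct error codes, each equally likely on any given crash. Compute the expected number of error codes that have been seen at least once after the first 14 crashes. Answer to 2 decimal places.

11.79

For each error code, P(seen in 14 crashes) = 1 - (36/37)^14 = 0.319.
By linearity of expectation, E[distinct seen] = 37·(1 - (36/37)^14) = 11.788.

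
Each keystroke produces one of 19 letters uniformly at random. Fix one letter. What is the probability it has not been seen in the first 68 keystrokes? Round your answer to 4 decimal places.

On each keystroke the fixed letter fails to appear with probability 18/19.
P(still missing after 68) = (18/19)^68 = 0.02531.

0.0253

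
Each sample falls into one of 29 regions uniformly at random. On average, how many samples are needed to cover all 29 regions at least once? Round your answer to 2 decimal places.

After k distinct regions have appeared, the next sample gives a new one with probability (29-k)/29, so the expected wait for the (k+1)-th is 29/(29-k).
E[T] = 29/29 + 29/28 + 29/27 + ... + 29/2 + 29/1 = 29·H_{29}.
H_{29} = 3.962, so E[T] = 114.888.

114.89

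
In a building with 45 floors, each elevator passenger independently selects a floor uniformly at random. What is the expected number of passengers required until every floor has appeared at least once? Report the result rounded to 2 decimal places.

197.77

After k distinct floors have appeared, the next passenger gives a new one with probability (45-k)/45, so the expected wait for the (k+1)-th is 45/(45-k).
E[T] = 45/45 + 45/44 + 45/43 + ... + 45/2 + 45/1 = 45·H_{45}.
H_{45} = 4.395, so E[T] = 197.773.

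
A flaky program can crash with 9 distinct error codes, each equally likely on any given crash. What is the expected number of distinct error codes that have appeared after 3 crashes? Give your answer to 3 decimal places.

2.679

For each error code, P(seen in 3 crashes) = 1 - (8/9)^3 = 0.2977.
By linearity of expectation, E[distinct seen] = 9·(1 - (8/9)^3) = 2.6790.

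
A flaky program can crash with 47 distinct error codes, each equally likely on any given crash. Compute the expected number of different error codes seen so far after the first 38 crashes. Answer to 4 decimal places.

For each error code, P(seen in 38 crashes) = 1 - (46/47)^38 = 0.55835.
By linearity of expectation, E[distinct seen] = 47·(1 - (46/47)^38) = 26.24241.

26.2424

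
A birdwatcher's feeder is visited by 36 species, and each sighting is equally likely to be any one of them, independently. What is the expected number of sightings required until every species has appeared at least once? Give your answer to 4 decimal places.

Split into phases: going from k distinct to k+1 distinct takes on average 36/(36-k) sightings.
E[T] = 36/36 + 36/35 + 36/34 + ... + 36/2 + 36/1 = 36·H_{36}.
H_{36} = 4.17456, so E[T] = 150.28413.

150.2841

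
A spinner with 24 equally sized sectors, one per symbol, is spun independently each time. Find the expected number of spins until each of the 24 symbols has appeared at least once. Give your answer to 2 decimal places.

90.62

The wait to go from k to k+1 distinct symbols is geometric with mean 24/(24-k).
E[T] = 24/24 + 24/23 + 24/22 + ... + 24/2 + 24/1 = 24·H_{24}.
H_{24} = 3.776, so E[T] = 90.623.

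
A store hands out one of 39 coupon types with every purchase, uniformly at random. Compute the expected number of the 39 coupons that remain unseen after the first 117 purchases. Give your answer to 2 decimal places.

For each coupon, P(unseen after 117) = (38/39)^117 = 0.048.
By linearity of expectation, E[unseen] = 39·(38/39)^117 = 1.867.

1.87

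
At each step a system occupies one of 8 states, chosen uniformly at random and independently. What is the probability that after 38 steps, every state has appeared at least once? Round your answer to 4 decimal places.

Let A_i be the event that state i is missing after 38 steps. By inclusion–exclusion on the A_i,
P(all seen) = Σ_{j=0}^{8} (-1)^j C(8,j)((8-j)/8)^38
= 1.00000 - 0.05005 + 0.00050 - 0.00000 + 0.00000 - 0.00000 + 0.00000 - 0.00000 + 0.00000
= 0.95045.

0.9505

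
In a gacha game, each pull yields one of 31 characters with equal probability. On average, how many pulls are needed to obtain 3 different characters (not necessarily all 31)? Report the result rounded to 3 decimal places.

Going from k to k+1 distinct takes a geometric number of pulls with mean 31/(31-k).
Sum over k = 0,...,2: E = 31/31 + 31/30 + 31/29 = 3.1023.

3.102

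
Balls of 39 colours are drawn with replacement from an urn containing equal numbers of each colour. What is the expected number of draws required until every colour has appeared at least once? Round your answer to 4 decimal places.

165.8882

The wait to go from k to k+1 distinct colours is geometric with mean 39/(39-k).
E[T] = 39/39 + 39/38 + 39/37 + ... + 39/2 + 39/1 = 39·H_{39}.
H_{39} = 4.25354, so E[T] = 165.88818.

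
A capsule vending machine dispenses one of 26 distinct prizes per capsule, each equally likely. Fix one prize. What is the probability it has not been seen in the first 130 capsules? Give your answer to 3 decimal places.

On each capsule the fixed prize fails to appear with probability 25/26.
P(still missing after 130) = (25/26)^130 = 0.0061.

0.006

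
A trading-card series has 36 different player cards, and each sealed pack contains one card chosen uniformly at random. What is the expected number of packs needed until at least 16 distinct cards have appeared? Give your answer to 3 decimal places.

With k distinct cards already seen, the next new one arrives after an expected 36/(36-k) packs.
Sum over k = 0,...,15: E = 36/36 + 36/35 + 36/34 + ... + 36/22 + 36/21 = 20.7655.

20.766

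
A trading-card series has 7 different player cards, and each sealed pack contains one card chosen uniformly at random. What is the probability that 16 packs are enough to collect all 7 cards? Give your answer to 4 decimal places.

By inclusion–exclusion over which cards are missing,
P(all seen) = Σ_{j=0}^{7} (-1)^j C(7,j)((7-j)/7)^16
= 1.00000 - 0.59422 + 0.09642 - 0.00452 + 0.00005 - 0.00000 + 0.00000 - 0.00000
= 0.49772.

0.4977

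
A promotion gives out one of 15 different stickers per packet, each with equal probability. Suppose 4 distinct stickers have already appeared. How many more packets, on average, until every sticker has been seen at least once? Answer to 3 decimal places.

45.298

With k distinct stickers already seen, the next new one takes an expected 15/(15-k) packets.
Sum over k = 4,...,14: E = 15/11 + 15/10 + 15/9 + ... + 15/2 + 15/1 = 45.2982.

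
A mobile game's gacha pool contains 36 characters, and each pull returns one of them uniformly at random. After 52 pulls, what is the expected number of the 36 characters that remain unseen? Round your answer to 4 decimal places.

For each character, P(unseen after 52) = (35/36)^52 = 0.23110.
By linearity of expectation, E[unseen] = 36·(35/36)^52 = 8.31976.

8.3198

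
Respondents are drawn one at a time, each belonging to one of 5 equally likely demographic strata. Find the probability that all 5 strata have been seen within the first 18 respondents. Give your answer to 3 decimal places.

0.911

Let A_i be the event that stratum i is missing after 18 respondents. By inclusion–exclusion on the A_i,
P(all seen) = Σ_{j=0}^{5} (-1)^j C(5,j)((5-j)/5)^18
= 1.0000 - 0.0901 + 0.0010 - 0.0000 + 0.0000 - 0.0000
= 0.9109.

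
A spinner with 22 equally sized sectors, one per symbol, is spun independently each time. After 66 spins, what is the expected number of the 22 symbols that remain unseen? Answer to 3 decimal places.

1.021

For each symbol, P(unseen after 66) = (21/22)^66 = 0.0464.
By linearity of expectation, E[unseen] = 22·(21/22)^66 = 1.0209.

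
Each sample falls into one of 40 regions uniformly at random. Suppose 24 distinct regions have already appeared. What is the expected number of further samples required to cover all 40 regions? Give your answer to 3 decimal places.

From k distinct to k+1 distinct takes on average 40/(40-k) samples.
Sum over k = 24,...,39: E = 40/16 + 40/15 + 40/14 + ... + 40/2 + 40/1 = 135.2292.

135.229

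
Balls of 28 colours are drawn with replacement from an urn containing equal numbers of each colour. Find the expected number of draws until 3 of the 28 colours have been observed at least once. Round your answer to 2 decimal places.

3.11

With k distinct colours already seen, the next new one arrives after an expected 28/(28-k) draws.
Sum over k = 0,...,2: E = 28/28 + 28/27 + 28/26 = 3.114.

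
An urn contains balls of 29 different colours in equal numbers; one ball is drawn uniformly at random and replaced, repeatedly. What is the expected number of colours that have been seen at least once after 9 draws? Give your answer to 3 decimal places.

For each colour, P(seen in 9 draws) = 1 - (28/29)^9 = 0.2708.
By linearity of expectation, E[distinct seen] = 29·(1 - (28/29)^9) = 7.8535.

7.854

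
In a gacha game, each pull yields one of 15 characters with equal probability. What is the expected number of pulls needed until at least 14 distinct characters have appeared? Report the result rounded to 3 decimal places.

34.773

With k distinct characters already seen, the next new one arrives after an expected 15/(15-k) pulls.
Sum over k = 0,...,13: E = 15/15 + 15/14 + 15/13 + ... + 15/3 + 15/2 = 34.7734.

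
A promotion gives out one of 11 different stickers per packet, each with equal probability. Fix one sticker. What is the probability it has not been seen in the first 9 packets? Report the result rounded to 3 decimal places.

0.424

On each packet the fixed sticker fails to appear with probability 10/11.
P(still missing after 9) = (10/11)^9 = 0.4241.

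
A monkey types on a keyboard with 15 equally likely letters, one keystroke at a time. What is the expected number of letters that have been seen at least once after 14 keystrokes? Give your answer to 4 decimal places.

9.2904

For each letter, P(seen in 14 keystrokes) = 1 - (14/15)^14 = 0.61936.
By linearity of expectation, E[distinct seen] = 15·(1 - (14/15)^14) = 9.29039.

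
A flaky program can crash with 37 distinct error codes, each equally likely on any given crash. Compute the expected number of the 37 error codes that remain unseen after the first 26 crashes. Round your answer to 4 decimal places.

18.1477

For each error code, P(unseen after 26) = (36/37)^26 = 0.49048.
By linearity of expectation, E[unseen] = 37·(36/37)^26 = 18.14771.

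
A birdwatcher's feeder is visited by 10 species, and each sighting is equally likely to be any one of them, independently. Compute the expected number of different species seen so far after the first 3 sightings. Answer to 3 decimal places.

For each species, P(seen in 3 sightings) = 1 - (9/10)^3 = 0.2710.
By linearity of expectation, E[distinct seen] = 10·(1 - (9/10)^3) = 2.7100.

2.710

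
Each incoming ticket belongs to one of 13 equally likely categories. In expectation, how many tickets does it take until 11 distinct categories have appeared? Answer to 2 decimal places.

With k distinct categories already seen, the next new one arrives after an expected 13/(13-k) tickets.
Sum over k = 0,...,10: E = 13/13 + 13/12 + 13/11 + ... + 13/4 + 13/3 = 21.842.

21.84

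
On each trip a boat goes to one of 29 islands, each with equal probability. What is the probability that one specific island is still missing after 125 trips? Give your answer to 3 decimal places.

0.012

Each trip misses the fixed island with probability (29-1)/29 = 28/29, independently.
P(still missing after 125) = (28/29)^125 = 0.0124.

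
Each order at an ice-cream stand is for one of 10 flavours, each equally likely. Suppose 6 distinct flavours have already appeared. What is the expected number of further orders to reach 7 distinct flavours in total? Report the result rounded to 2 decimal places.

With k distinct flavours already seen, the next new one takes an expected 10/(10-k) orders.
Only the k = 6 term is needed: E = 10/4 = 2.500.

2.50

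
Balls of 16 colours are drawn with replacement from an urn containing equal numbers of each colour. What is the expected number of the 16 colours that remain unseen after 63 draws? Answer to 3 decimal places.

0.274

For each colour, P(unseen after 63) = (15/16)^63 = 0.0171.
By linearity of expectation, E[unseen] = 16·(15/16)^63 = 0.2744.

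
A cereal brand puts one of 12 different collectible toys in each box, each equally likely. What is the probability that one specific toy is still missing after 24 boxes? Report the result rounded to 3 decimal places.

0.124

On each box the fixed toy fails to appear with probability 11/12.
P(still missing after 24) = (11/12)^24 = 0.1239.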